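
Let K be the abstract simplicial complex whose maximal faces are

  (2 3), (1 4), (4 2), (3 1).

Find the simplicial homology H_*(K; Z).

Fix the vertex order 1 < 2 < 3 < 4 and write every simplex with vertices in increasing order. Then dim K = 1 and the simplices of K are:

  0-simplices (4): [1], [2], [3], [4]
  1-simplices (4): [1,3], [1,4], [2,3], [2,4]

Hence C_0 ≅ Z^4, C_1 ≅ Z^4.

Boundary ∂_1: C_1 → C_0 is given by ∂[p,q] = [q] − [p].
As a 4×4 matrix over Z this has rank 3, with invariant factors (1,1,1).

Computing H_k = (kernel of ∂_k) / (image of ∂_{k+1}):

  H_0: rank C_0 − rank ∂_1 = 4 − 3 = 1, and the invariant factors of ∂_1 are all 1, so H_0 ≅ Z.
  H_1: rank ker ∂_1 − rank ∂_2 = (4 − 3) − 0 = 1, and there is no ∂_2, so H_1 ≅ Z.

H_0 = Z,  H_1 = Z.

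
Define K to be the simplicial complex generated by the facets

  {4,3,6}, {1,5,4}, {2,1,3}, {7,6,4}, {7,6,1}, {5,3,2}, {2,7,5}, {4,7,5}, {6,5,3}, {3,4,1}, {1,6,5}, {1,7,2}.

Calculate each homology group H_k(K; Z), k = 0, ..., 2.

H_0 ≅ Z,  H_1 ≅ Z/2,  H_2 = 0.

Fix the vertex order 1 < 2 < 3 < 4 < 5 < 6 < 7 and write every simplex with vertices in increasing order. Then dim K = 2 and the simplices of K are:

  0-simplices (7): [1], [2], [3], [4], [5], [6], [7]
  1-simplices (18): [1,2], [1,3], [1,4], [1,5], [1,6], [1,7], [2,3], [2,5], [2,7], [3,4], [3,5], [3,6], [4,5], [4,6], [4,7], [5,6], [5,7], [6,7]
  2-simplices (12): [1,2,3], [1,2,7], [1,3,4], [1,4,5], [1,5,6], [1,6,7], [2,3,5], [2,5,7], [3,4,6], [3,5,6], [4,5,7], [4,6,7]

Hence C_0 ≅ Z^7, C_1 ≅ Z^18, C_2 ≅ Z^12.

The boundary map ∂_1: C_1 → C_0 sends each edge [p,q] (with p < q) to q − p.
The 7×18 boundary matrix has rank 6 and Smith normal form diag(1,1,1,1,1,1).

∂_2: C_2 → C_1 maps a triangle to the signed sum of its edges. For instance
  ∂[1,2,3] = [2,3] − [1,3] + [1,2],
  ∂[2,3,5] = [3,5] − [2,5] + [2,3].
The resulting 18×12 matrix has rank 12, and its Smith normal form has invariant factors (1,1,1,1,1,1,1,1,1,1,1,2).

Computing H_k = (kernel of ∂_k) / (image of ∂_{k+1}):

  H_0: rank C_0 − rank ∂_1 = 7 − 6 = 1, and the invariant factors of ∂_1 are all 1, so H_0 = Z.
  H_1: rank ker ∂_1 − rank ∂_2 = (18 − 6) − 12 = 0, and ∂_2 has invariant factor 2 > 1, so H_1 = Z/2.
  H_2: rank ker ∂_2 − rank ∂_3 = (12 − 12) − 0 = 0, and there is no ∂_3, so H_2 = 0.

As a check, the Euler characteristic is 7 − 18 + 12 = 1, which agrees with 1 − 0 + 0 = 1.
(K is a triangulation of the real projective plane RP^2.)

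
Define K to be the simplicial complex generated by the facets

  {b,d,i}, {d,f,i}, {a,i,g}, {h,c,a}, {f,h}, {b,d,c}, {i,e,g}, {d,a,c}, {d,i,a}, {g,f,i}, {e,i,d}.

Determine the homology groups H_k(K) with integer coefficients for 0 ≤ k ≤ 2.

Take the total order a < b < c < d < e < f < g < h < i on the vertex set. Then K (dimension 2) consists of the simplices:

  0-simplices (9): a, b, c, d, e, f, g, h, i
  1-simplices (19): ac, ad, ag, ah, ai, bc, bd, bi, cd, ch, de, df, di, eg, ei, fg, fh, fi, gi
  2-simplices (10): acd, ach, adi, agi, bcd, bdi, dei, dfi, egi, fgi

Hence C_0 ≅ Z^9, C_1 ≅ Z^19, C_2 ≅ Z^10.

The boundary map ∂_1: C_1 → C_0 sends each edge [p,q] (with p < q) to q − p. For instance
  ∂fh = h − f.
This gives a 9×19 integer matrix of rank 8; reducing to Smith normal form yields diagonal entries (1,1,1,1,1,1,1,1).

The boundary map ∂_2: C_2 → C_1 maps a triangle to the signed sum of its edges. For instance
  ∂dfi = fi − di + df,
  ∂fgi = gi − fi + fg.
The 19×10 boundary matrix has rank 10 and Smith normal form diag(1,1,1,1,1,1,1,1,1,1).

Now H_k = ker ∂_k / im ∂_{k+1}, so:

  H_0: rank C_0 − rank ∂_1 = 9 − 8 = 1, and the invariant factors of ∂_1 are all 1, so H_0 ≅ Z.
  H_1: rank ker ∂_1 − rank ∂_2 = (19 − 8) − 10 = 1, and the invariant factors of ∂_2 are all 1, so H_1 ≅ Z.
  H_2: rank ker ∂_2 − rank ∂_3 = (10 − 10) − 0 = 0, and there is no ∂_3, so H_2 ≅ 0.

H_0 ≅ Z,  H_1 ≅ Z,  H_2 = 0.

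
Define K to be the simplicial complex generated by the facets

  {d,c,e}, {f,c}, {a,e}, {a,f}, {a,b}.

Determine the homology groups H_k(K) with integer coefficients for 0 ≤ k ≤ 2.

H_0 ≅ Z,  H_1 ≅ Z,  H_2 = 0.

K has 6 vertices, 7 edges, 1 triangle.
rank ∂_0 = 0, rank ∂_1 = 5 ⇒ b_0 = 6 − 0 − 5 = 1; all invariant factors of ∂_1 are 1 so no torsion. So H_0 = Z.
rank ∂_1 = 5, rank ∂_2 = 1 ⇒ b_1 = 7 − 5 − 1 = 1; all invariant factors of ∂_2 are 1 so no torsion. So H_1 = Z.
rank ∂_2 = 1, rank ∂_3 = 0 ⇒ b_2 = 1 − 1 − 0 = 0. So H_2 = 0.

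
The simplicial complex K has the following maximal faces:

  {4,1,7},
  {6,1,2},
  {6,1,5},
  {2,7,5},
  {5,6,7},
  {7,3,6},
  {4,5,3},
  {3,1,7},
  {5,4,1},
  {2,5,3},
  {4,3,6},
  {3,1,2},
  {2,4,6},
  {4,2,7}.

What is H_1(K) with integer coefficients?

H_1 ≅ Z^2.

Order the vertices as 1 < 2 < 3 < 4 < 5 < 6 < 7. Listing each simplex with vertices in this order, K has dimension 2 with simplices:

  0-simplices (7): [1], [2], [3], [4], [5], [6], [7]
  1-simplices (21): [1,2], [1,3], [1,4], [1,5], [1,6], [1,7], [2,3], [2,4], [2,5], [2,6], [2,7], [3,4], [3,5], [3,6], [3,7], [4,5], [4,6], [4,7], [5,6], [5,7], [6,7]
  2-simplices (14): [1,2,3], [1,2,6], [1,3,7], [1,4,5], [1,4,7], [1,5,6], [2,3,5], [2,4,6], [2,4,7], [2,5,7], [3,4,5], [3,4,6], [3,6,7], [5,6,7]

Hence C_0 ≅ Z^7, C_1 ≅ Z^21, C_2 ≅ Z^14.

∂_1: C_1 → C_0 sends each edge [p,q] (with p < q) to q − p. For instance
  ∂[3,6] = [6] − [3].
The resulting 7×21 matrix has rank 6, and its Smith normal form has invariant factors (1,1,1,1,1,1).

Boundary ∂_2: C_2 → C_1 maps a triangle to the signed sum of its edges. For instance
  ∂[1,2,6] = [2,6] − [1,6] + [1,2],
  ∂[1,5,6] = [5,6] − [1,6] + [1,5].
As a 21×14 matrix over Z this has rank 13, with invariant factors (1,1,1,1,1,1,1,1,1,1,1,1,1).

Now H_k = ker ∂_k / im ∂_{k+1}, so:

  H_1: rank ker ∂_1 − rank ∂_2 = (21 − 6) − 13 = 2, and the invariant factors of ∂_2 are all 1, so H_1 ≅ Z^2.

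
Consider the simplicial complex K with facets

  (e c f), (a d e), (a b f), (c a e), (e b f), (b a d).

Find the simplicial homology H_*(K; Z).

Take the total order a < b < c < d < e < f on the vertex set. Then K (dimension 2) consists of the simplices:

  0-simplices (6): a, b, c, d, e, f
  1-simplices (12): ab, ac, ad, ae, af, bd, be, bf, ce, cf, de, ef
  2-simplices (6): abd, abf, ace, ade, bef, cef

so the chain groups are C_0 ≅ Z^6, C_1 ≅ Z^12, C_2 ≅ Z^6.

∂_1: C_1 → C_0 sends each edge [p,q] (with p < q) to q − p. For instance
  ∂ae = e − a.
This gives a 6×12 integer matrix of rank 5; reducing to Smith normal form yields diagonal entries (1,1,1,1,1).

∂_2: C_2 → C_1 sends each 2-simplex [p,q,r] to [q,r] − [p,r] + [p,q]. For instance
  ∂bef = ef − bf + be,
  ∂ace = ce − ae + ac.
The 12×6 boundary matrix has rank 6 and Smith normal form diag(1,1,1,1,1,1).

Now H_k = ker ∂_k / im ∂_{k+1}, so:

  H_0: rank C_0 − rank ∂_1 = 6 − 5 = 1, and the invariant factors of ∂_1 are all 1, so H_0 = Z.
  H_1: rank ker ∂_1 − rank ∂_2 = (12 − 5) − 6 = 1, and the invariant factors of ∂_2 are all 1, so H_1 = Z.
  H_2: rank ker ∂_2 − rank ∂_3 = (6 − 6) − 0 = 0, and there is no ∂_3, so H_2 = 0.

H_0 = Z,  H_1 = Z,  H_2 = 0.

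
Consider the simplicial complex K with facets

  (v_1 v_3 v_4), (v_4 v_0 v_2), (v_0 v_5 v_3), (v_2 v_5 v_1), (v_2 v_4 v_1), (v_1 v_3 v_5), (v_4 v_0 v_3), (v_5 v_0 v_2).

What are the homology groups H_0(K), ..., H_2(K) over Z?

Order the vertices as v_0 < v_1 < v_2 < v_3 < v_4 < v_5. Listing each simplex with vertices in this order, K has dimension 2 with simplices:

  0-simplices (6): [v_0], [v_1], [v_2], [v_3], [v_4], [v_5]
  1-simplices (12): [v_0,v_2], [v_0,v_3], [v_0,v_4], [v_0,v_5], [v_1,v_2], [v_1,v_3], [v_1,v_4], [v_1,v_5], [v_2,v_4], [v_2,v_5], [v_3,v_4], [v_3,v_5]
  2-simplices (8): [v_0,v_2,v_4], [v_0,v_2,v_5], [v_0,v_3,v_4], [v_0,v_3,v_5], [v_1,v_2,v_4], [v_1,v_2,v_5], [v_1,v_3,v_4], [v_1,v_3,v_5]

so the chain groups are C_0 ≅ Z^6, C_1 ≅ Z^12, C_2 ≅ Z^8.

∂_1: C_1 → C_0 is given by ∂[p,q] = [q] − [p]. For instance
  ∂[v_2,v_5] = [v_5] − [v_2].
This gives a 6×12 integer matrix of rank 5; reducing to Smith normal form yields diagonal entries (1,1,1,1,1).

∂_2: C_2 → C_1 acts by ∂[p,q,r] = [q,r] − [p,r] + [p,q]. For instance
  ∂[v_1,v_3,v_5] = [v_3,v_5] − [v_1,v_5] + [v_1,v_3],
  ∂[v_0,v_3,v_4] = [v_3,v_4] − [v_0,v_4] + [v_0,v_3].
This gives a 12×8 integer matrix of rank 7; reducing to Smith normal form yields diagonal entries (1,1,1,1,1,1,1).

Now H_k = ker ∂_k / im ∂_{k+1}, so:

  H_0: rank C_0 − rank ∂_1 = 6 − 5 = 1, and the invariant factors of ∂_1 are all 1, so H_0 ≅ Z.
  H_1: rank ker ∂_1 − rank ∂_2 = (12 − 5) − 7 = 0, and the invariant factors of ∂_2 are all 1, so H_1 ≅ 0.
  H_2: rank ker ∂_2 − rank ∂_3 = (8 − 7) − 0 = 1, and there is no ∂_3, so H_2 ≅ Z.

H_0 = Z,  H_1 = 0,  H_2 = Z.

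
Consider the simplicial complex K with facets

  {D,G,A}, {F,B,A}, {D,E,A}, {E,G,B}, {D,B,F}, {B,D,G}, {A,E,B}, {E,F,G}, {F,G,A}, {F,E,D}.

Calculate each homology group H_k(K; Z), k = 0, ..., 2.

H_0 = Z,  H_1 = Z/2,  H_2 = 0.

Take the total order A < B < D < E < F < G on the vertex set. Then K (dimension 2) consists of the simplices:

  0-simplices (6): A, B, D, E, F, G
  1-simplices (15): AB, AD, AE, AF, AG, BD, BE, BF, BG, DE, DF, DG, EF, EG, FG
  2-simplices (10): ABE, ABF, ADE, ADG, AFG, BDF, BDG, BEG, DEF, EFG

giving chain groups C_0 ≅ Z^6, C_1 ≅ Z^15, C_2 ≅ Z^10.

Boundary ∂_1: C_1 → C_0 sends each edge [p,q] (with p < q) to q − p.
As a 6×15 matrix over Z this has rank 5, with invariant factors (1,1,1,1,1).

Boundary ∂_2: C_2 → C_1 sends each 2-simplex [p,q,r] to [q,r] − [p,r] + [p,q]. For instance
  ∂ADE = DE − AE + AD,
  ∂BEG = EG − BG + BE.
This gives a 15×10 integer matrix of rank 10; reducing to Smith normal form yields diagonal entries (1,1,1,1,1,1,1,1,1,2).

From H_k ≅ ker(∂_k) / im(∂_{k+1}) we obtain:

  H_0: rank C_0 − rank ∂_1 = 6 − 5 = 1, and the invariant factors of ∂_1 are all 1, so H_0 ≅ Z.
  H_1: rank ker ∂_1 − rank ∂_2 = (15 − 5) − 10 = 0, and ∂_2 has invariant factor 2 > 1, so H_1 ≅ Z/2.
  H_2: rank ker ∂_2 − rank ∂_3 = (10 − 10) − 0 = 0, and there is no ∂_3, so H_2 ≅ 0.

As a check, the Euler characteristic is 6 − 15 + 10 = 1, which agrees with 1 − 0 + 0 = 1.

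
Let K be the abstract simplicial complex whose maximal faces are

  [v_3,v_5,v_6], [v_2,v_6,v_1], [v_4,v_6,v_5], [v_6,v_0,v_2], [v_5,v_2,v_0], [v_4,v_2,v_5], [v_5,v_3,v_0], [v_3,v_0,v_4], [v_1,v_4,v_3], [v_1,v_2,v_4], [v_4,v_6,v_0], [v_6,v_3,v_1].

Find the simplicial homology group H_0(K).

H_0 = Z.

K has 7 vertices, 18 edges, 12 triangles.
rank ∂_0 = 0, rank ∂_1 = 6 ⇒ b_0 = 7 − 0 − 6 = 1; all invariant factors of ∂_1 are 1 so no torsion. So H_0 ≅ Z.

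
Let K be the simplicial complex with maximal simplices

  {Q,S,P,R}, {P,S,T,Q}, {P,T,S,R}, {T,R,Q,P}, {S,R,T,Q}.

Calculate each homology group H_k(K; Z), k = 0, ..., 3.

K has 5 vertices, 10 edges, 10 triangles, 5 3-simplices.
rank ∂_0 = 0, rank ∂_1 = 4 ⇒ b_0 = 5 − 0 − 4 = 1; all invariant factors of ∂_1 are 1 so no torsion. So H_0 ≅ Z.
rank ∂_1 = 4, rank ∂_2 = 6 ⇒ b_1 = 10 − 4 − 6 = 0; all invariant factors of ∂_2 are 1 so no torsion. So H_1 ≅ 0.
rank ∂_2 = 6, rank ∂_3 = 4 ⇒ b_2 = 10 − 6 − 4 = 0; all invariant factors of ∂_3 are 1 so no torsion. So H_2 ≅ 0.
rank ∂_3 = 4, rank ∂_4 = 0 ⇒ b_3 = 5 − 4 − 0 = 1. So H_3 ≅ Z.

H_0 = Z,  H_1 = 0,  H_2 = 0,  H_3 = Z.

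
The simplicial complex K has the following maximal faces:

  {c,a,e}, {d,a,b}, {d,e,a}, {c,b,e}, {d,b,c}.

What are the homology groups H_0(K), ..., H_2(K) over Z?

H_0 = Z,  H_1 = Z,  H_2 = 0.

Fix the vertex order a < b < c < d < e and write every simplex with vertices in increasing order. Then dim K = 2 and the simplices of K are:

  0-simplices (5): a, b, c, d, e
  1-simplices (10): ab, ac, ad, ae, bc, bd, be, cd, ce, de
  2-simplices (5): abd, ace, ade, bcd, bce

giving chain groups C_0 ≅ Z^5, C_1 ≅ Z^10, C_2 ≅ Z^5.

The boundary map ∂_1: C_1 → C_0 is given by ∂[p,q] = [q] − [p].
As a 5×10 matrix over Z this has rank 4, with invariant factors (1,1,1,1).

The boundary map ∂_2: C_2 → C_1 maps a triangle to the signed sum of its edges. For instance
  ∂ace = ce − ae + ac,
  ∂bcd = cd − bd + bc.
The 10×5 boundary matrix has rank 5 and Smith normal form diag(1,1,1,1,1).

From H_k ≅ ker(∂_k) / im(∂_{k+1}) we obtain:

  H_0: rank C_0 − rank ∂_1 = 5 − 4 = 1, and the invariant factors of ∂_1 are all 1, so H_0 = Z.
  H_1: rank ker ∂_1 − rank ∂_2 = (10 − 4) − 5 = 1, and the invariant factors of ∂_2 are all 1, so H_1 = Z.
  H_2: rank ker ∂_2 − rank ∂_3 = (5 − 5) − 0 = 0, and there is no ∂_3, so H_2 = 0.

As a check, the Euler characteristic is 5 − 10 + 5 = 0, which agrees with 1 − 1 + 0 = 0.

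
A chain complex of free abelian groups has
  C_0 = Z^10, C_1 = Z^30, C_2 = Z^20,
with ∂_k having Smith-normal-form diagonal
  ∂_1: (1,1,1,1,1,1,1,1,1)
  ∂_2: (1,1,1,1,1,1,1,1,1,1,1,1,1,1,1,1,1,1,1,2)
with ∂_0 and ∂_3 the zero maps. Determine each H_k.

H_0 ≅ Z,  H_1 ≅ Z ⊕ Z_2,  H_2 = 0.

H_0: b_0 = 10 − 0 − 9 = 1; torsion from ∂_1 factors > 1: none. So H_0 ≅ Z.
H_1: b_1 = 30 − 9 − 20 = 1; torsion from ∂_2 factors > 1: [2]. So H_1 ≅ Z ⊕ Z_2.
H_2: b_2 = 20 − 20 − 0 = 0; torsion from ∂_3 factors > 1: none. So H_2 ≅ 0.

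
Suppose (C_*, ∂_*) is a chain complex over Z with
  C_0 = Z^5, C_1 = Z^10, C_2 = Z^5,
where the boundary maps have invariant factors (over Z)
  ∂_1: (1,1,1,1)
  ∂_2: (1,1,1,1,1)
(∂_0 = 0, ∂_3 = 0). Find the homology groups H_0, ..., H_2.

H_0: b_0 = 5 − 0 − 4 = 1; torsion from ∂_1 factors > 1: none. So H_0 ≅ Z.
H_1: b_1 = 10 − 4 − 5 = 1; torsion from ∂_2 factors > 1: none. So H_1 ≅ Z.
H_2: b_2 = 5 − 5 − 0 = 0; torsion from ∂_3 factors > 1: none. So H_2 ≅ 0.

H_0 ≅ Z,  H_1 ≅ Z,  H_2 = 0.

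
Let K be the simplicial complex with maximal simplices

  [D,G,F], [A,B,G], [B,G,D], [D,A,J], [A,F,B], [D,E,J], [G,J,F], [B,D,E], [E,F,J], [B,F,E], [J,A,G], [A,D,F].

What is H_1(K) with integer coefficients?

Order the vertices as A < B < D < E < F < G < J. Listing each simplex with vertices in this order, K has dimension 2 with simplices:

  0-simplices (7): A, B, D, E, F, G, J
  1-simplices (18): AB, AD, AF, AG, AJ, BD, BE, BF, BG, DE, DF, DG, DJ, EF, EJ, FG, FJ, GJ
  2-simplices (12): ABF, ABG, ADF, ADJ, AGJ, BDE, BDG, BEF, DEJ, DFG, EFJ, FGJ

Hence C_0 ≅ Z^7, C_1 ≅ Z^18, C_2 ≅ Z^12.

∂_1: C_1 → C_0 sends each edge [p,q] (with p < q) to q − p.
The resulting 7×18 matrix has rank 6, and its Smith normal form has invariant factors (1,1,1,1,1,1).

∂_2: C_2 → C_1 sends each 2-simplex [p,q,r] to [q,r] − [p,r] + [p,q]. For instance
  ∂BEF = EF − BF + BE,
  ∂BDG = DG − BG + BD.
The 18×12 boundary matrix has rank 12 and Smith normal form diag(1,1,1,1,1,1,1,1,1,1,1,2).

Now H_k = ker ∂_k / im ∂_{k+1}, so:

  H_1: rank ker ∂_1 − rank ∂_2 = (18 − 6) − 12 = 0, and ∂_2 has invariant factor 2 > 1, so H_1 ≅ Z/2Z.

(K is a triangulation of the real projective plane RP^2.)

H_1 ≅ Z/2Z.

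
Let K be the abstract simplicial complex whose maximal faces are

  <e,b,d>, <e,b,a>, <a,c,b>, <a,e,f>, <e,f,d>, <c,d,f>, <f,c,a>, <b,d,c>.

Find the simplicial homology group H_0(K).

H_0 ≅ Z.

Order the vertices as a < b < c < d < e < f. Listing each simplex with vertices in this order, K has dimension 2 with simplices:

  0-simplices (6): a, b, c, d, e, f
  1-simplices (12): ab, ac, ae, af, bc, bd, be, cd, cf, de, df, ef
  2-simplices (8): abc, abe, acf, aef, bcd, bde, cdf, def

giving chain groups C_0 ≅ Z^6, C_1 ≅ Z^12, C_2 ≅ Z^8.

The boundary map ∂_1: C_1 → C_0 is given by ∂[p,q] = [q] − [p]. For instance
  ∂be = e − b.
As a 6×12 matrix over Z this has rank 5, with invariant factors (1,1,1,1,1).

The boundary map ∂_2: C_2 → C_1 maps a triangle to the signed sum of its edges. For instance
  ∂abe = be − ae + ab,
  ∂cdf = df − cf + cd.
The resulting 12×8 matrix has rank 7, and its Smith normal form has invariant factors (1,1,1,1,1,1,1).

Now H_k = ker ∂_k / im ∂_{k+1}, so:

  H_0: rank C_0 − rank ∂_1 = 6 − 5 = 1, and the invariant factors of ∂_1 are all 1, so H_0 = Z.

(K is a triangulation of the 2-sphere S^2.)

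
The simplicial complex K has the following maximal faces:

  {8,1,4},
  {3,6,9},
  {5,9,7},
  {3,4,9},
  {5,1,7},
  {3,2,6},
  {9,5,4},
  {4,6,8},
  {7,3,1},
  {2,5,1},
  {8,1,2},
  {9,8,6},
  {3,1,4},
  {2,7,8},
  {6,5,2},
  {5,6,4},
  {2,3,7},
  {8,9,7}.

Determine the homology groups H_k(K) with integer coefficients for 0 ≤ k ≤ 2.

Order the vertices as 1 < 2 < 3 < 4 < 5 < 6 < 7 < 8 < 9. Listing each simplex with vertices in this order, K has dimension 2 with simplices:

  0-simplices (9): [1], [2], [3], [4], [5], [6], [7], [8], [9]
  1-simplices (27): (27 of them)
  2-simplices (18): [1,2,5], [1,2,8], [1,3,4], [1,3,7], [1,4,8], [1,5,7], [2,3,6], [2,3,7], [2,5,6], [2,7,8], [3,4,9], [3,6,9], [4,5,6], [4,5,9], [4,6,8], [5,7,9], [6,8,9], [7,8,9]

so the chain groups are C_0 ≅ Z^9, C_1 ≅ Z^27, C_2 ≅ Z^18.

The boundary map ∂_1: C_1 → C_0 maps an edge to its endpoints' difference, ∂[p,q] = q − p. For instance
  ∂[7,9] = [9] − [7].
The resulting 9×27 matrix has rank 8, and its Smith normal form has invariant factors (1,1,1,1,1,1,1,1).

The boundary map ∂_2: C_2 → C_1 sends each 2-simplex [p,q,r] to [q,r] − [p,r] + [p,q]. For instance
  ∂[2,5,6] = [5,6] − [2,6] + [2,5],
  ∂[6,8,9] = [8,9] − [6,9] + [6,8].
This gives a 27×18 integer matrix of rank 18; reducing to Smith normal form yields diagonal entries (1,1,1,1,1,1,1,1,1,1,1,1,1,1,1,1,1,2).

From H_k ≅ ker(∂_k) / im(∂_{k+1}) we obtain:

  H_0: rank C_0 − rank ∂_1 = 9 − 8 = 1, and the invariant factors of ∂_1 are all 1, so H_0 ≅ Z.
  H_1: rank ker ∂_1 − rank ∂_2 = (27 − 8) − 18 = 1, and ∂_2 has invariant factor 2 > 1, so H_1 ≅ Z ⊕ Z_2.
  H_2: rank ker ∂_2 − rank ∂_3 = (18 − 18) − 0 = 0, and there is no ∂_3, so H_2 ≅ 0.

As a check, the Euler characteristic is 9 − 27 + 18 = 0, which agrees with 1 − 1 + 0 = 0.

H_0 ≅ Z,  H_1 ≅ Z ⊕ Z_2,  H_2 = 0.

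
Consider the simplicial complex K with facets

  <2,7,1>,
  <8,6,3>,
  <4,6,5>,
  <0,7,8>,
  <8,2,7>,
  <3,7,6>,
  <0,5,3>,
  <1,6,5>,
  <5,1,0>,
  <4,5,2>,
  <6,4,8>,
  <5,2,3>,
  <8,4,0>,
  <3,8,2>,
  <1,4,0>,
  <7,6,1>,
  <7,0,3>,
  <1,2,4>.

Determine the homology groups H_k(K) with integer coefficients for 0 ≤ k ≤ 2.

H_0 = Z,  H_1 = Z × Z/2,  H_2 = 0.

Order the vertices as 0 < 1 < 2 < 3 < 4 < 5 < 6 < 7 < 8. Listing each simplex with vertices in this order, K has dimension 2 with simplices:

  0-simplices (9): [0], [1], [2], [3], [4], [5], [6], [7], [8]
  1-simplices (27): (27 of them)
  2-simplices (18): [0,1,4], [0,1,5], [0,3,5], [0,3,7], [0,4,8], [0,7,8], [1,2,4], [1,2,7], [1,5,6], [1,6,7], [2,3,5], [2,3,8], [2,4,5], [2,7,8], [3,6,7], [3,6,8], [4,5,6], [4,6,8]

giving chain groups C_0 ≅ Z^9, C_1 ≅ Z^27, C_2 ≅ Z^18.

Boundary ∂_1: C_1 → C_0 maps an edge to its endpoints' difference, ∂[p,q] = q − p.
The 9×27 boundary matrix has rank 8 and Smith normal form diag(1,1,1,1,1,1,1,1).

∂_2: C_2 → C_1 maps a triangle to the signed sum of its edges. For instance
  ∂[1,2,4] = [2,4] − [1,4] + [1,2],
  ∂[0,3,7] = [3,7] − [0,7] + [0,3].
The resulting 27×18 matrix has rank 18, and its Smith normal form has invariant factors (1,1,1,1,1,1,1,1,1,1,1,1,1,1,1,1,1,2).

Reading off H_k = ker ∂_k / im ∂_{k+1}:

  H_0: rank C_0 − rank ∂_1 = 9 − 8 = 1, and the invariant factors of ∂_1 are all 1, so H_0 ≅ Z.
  H_1: rank ker ∂_1 − rank ∂_2 = (27 − 8) − 18 = 1, and ∂_2 has invariant factor 2 > 1, so H_1 ≅ Z × Z/2.
  H_2: rank ker ∂_2 − rank ∂_3 = (18 − 18) − 0 = 0, and there is no ∂_3, so H_2 ≅ 0.

As a check, the Euler characteristic is 9 − 27 + 18 = 0, which agrees with 1 − 1 + 0 = 0.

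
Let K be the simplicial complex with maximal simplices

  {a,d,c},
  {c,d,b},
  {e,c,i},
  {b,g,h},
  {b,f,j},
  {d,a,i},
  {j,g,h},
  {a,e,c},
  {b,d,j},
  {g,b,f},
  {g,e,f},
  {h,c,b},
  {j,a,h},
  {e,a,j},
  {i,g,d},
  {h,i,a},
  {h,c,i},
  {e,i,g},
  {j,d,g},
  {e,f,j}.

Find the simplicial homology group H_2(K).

H_2 ≅ 0.

We work with the vertex ordering a < b < c < d < e < f < g < h < i < j. The simplices of K, each written with vertices in increasing order, are:

  0-simplices (10): a, b, c, d, e, f, g, h, i, j
  1-simplices (30): ac, ad, ae, ah, ai, aj, bc, bd, bf, bg, bh, bj, cd, ce, ch, ci, dg, di, dj, ef, eg, ei, ej, fg, fj, gh, gi, gj, hi, hj
  2-simplices (20): acd, ace, adi, aej, ahi, ahj, bcd, bch, bdj, bfg, bfj, bgh, cei, chi, dgi, dgj, efg, efj, egi, ghj

Hence C_0 ≅ Z^10, C_1 ≅ Z^30, C_2 ≅ Z^20.

Boundary ∂_1: C_1 → C_0 sends each edge [p,q] (with p < q) to q − p.
The 10×30 boundary matrix has rank 9 and Smith normal form diag(1,1,1,1,1,1,1,1,1).

Boundary ∂_2: C_2 → C_1 sends each 2-simplex [p,q,r] to [q,r] − [p,r] + [p,q]. For instance
  ∂bch = ch − bh + bc,
  ∂bcd = cd − bd + bc.
The 30×20 boundary matrix has rank 20 and Smith normal form diag(1,1,1,1,1,1,1,1,1,1,1,1,1,1,1,1,1,1,1,2).

Now H_k = ker ∂_k / im ∂_{k+1}, so:

  H_2: rank ker ∂_2 − rank ∂_3 = (20 − 20) − 0 = 0, and there is no ∂_3, so H_2 = 0.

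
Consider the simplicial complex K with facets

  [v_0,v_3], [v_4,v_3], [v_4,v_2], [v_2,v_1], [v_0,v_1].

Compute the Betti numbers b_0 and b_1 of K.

Fix the vertex order v_0 < v_1 < v_2 < v_3 < v_4 and write every simplex with vertices in increasing order. Then dim K = 1 and the simplices of K are:

  0-simplices (5): [v_0], [v_1], [v_2], [v_3], [v_4]
  1-simplices (5): [v_0,v_1], [v_0,v_3], [v_1,v_2], [v_2,v_4], [v_3,v_4]

so the chain groups are C_0 ≅ Z^5, C_1 ≅ Z^5.

Boundary ∂_1: C_1 → C_0 is given by ∂[p,q] = [q] − [p]. For instance
  ∂[v_3,v_4] = [v_4] − [v_3].
As a 5×5 matrix over Z this has rank 4, with invariant factors (1,1,1,1).

Computing H_k = (kernel of ∂_k) / (image of ∂_{k+1}):

  H_0: rank C_0 − rank ∂_1 = 5 − 4 = 1, and the invariant factors of ∂_1 are all 1, so H_0 = Z.
  H_1: rank ker ∂_1 − rank ∂_2 = (5 − 4) − 0 = 1, and there is no ∂_2, so H_1 = Z.

Hence the Betti numbers are b_0 = 1, b_1 = 1.

b_0 = 1, b_1 = 1.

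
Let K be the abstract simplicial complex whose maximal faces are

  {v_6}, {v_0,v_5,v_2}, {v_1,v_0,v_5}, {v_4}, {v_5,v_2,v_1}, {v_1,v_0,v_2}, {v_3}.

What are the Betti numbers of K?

Order the vertices as v_0 < v_1 < v_2 < v_3 < v_4 < v_5 < v_6. Listing each simplex with vertices in this order, K has dimension 2 with simplices:

  0-simplices (7): [v_0], [v_1], [v_2], [v_3], [v_4], [v_5], [v_6]
  1-simplices (6): [v_0,v_1], [v_0,v_2], [v_0,v_5], [v_1,v_2], [v_1,v_5], [v_2,v_5]
  2-simplices (4): [v_0,v_1,v_2], [v_0,v_1,v_5], [v_0,v_2,v_5], [v_1,v_2,v_5]

Hence C_0 ≅ Z^7, C_1 ≅ Z^6, C_2 ≅ Z^4.

Boundary ∂_1: C_1 → C_0 sends each edge [p,q] (with p < q) to q − p.
The 7×6 boundary matrix has rank 3 and Smith normal form diag(1,1,1).

∂_2: C_2 → C_1 acts by ∂[p,q,r] = [q,r] − [p,r] + [p,q]. For instance
  ∂[v_1,v_2,v_5] = [v_2,v_5] − [v_1,v_5] + [v_1,v_2],
  ∂[v_0,v_1,v_2] = [v_1,v_2] − [v_0,v_2] + [v_0,v_1].
The 6×4 boundary matrix has rank 3 and Smith normal form diag(1,1,1).

From H_k ≅ ker(∂_k) / im(∂_{k+1}) we obtain:

  H_0: rank C_0 − rank ∂_1 = 7 − 3 = 4, and the invariant factors of ∂_1 are all 1, so H_0 ≅ Z^4.
  H_1: rank ker ∂_1 − rank ∂_2 = (6 − 3) − 3 = 0, and the invariant factors of ∂_2 are all 1, so H_1 ≅ 0.
  H_2: rank ker ∂_2 − rank ∂_3 = (4 − 3) − 0 = 1, and there is no ∂_3, so H_2 ≅ Z.

(K is a triangulation of the disjoint union of the 2-sphere S^2 and a set of 3 points.)

Hence the Betti numbers are b_0 = 4, b_1 = 0, b_2 = 1.

b_0 = 4, b_1 = 0, b_2 = 1.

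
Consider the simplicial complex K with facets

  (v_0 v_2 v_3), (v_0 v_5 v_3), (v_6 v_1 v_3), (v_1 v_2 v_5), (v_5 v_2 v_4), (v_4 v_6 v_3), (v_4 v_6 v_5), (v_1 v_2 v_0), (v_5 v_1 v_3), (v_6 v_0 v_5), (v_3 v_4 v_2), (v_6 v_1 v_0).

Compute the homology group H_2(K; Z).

We work with the vertex ordering v_0 < v_1 < v_2 < v_3 < v_4 < v_5 < v_6. The simplices of K, each written with vertices in increasing order, are:

  0-simplices (7): [v_0], [v_1], [v_2], [v_3], [v_4], [v_5], [v_6]
  1-simplices (18): (18 of them)
  2-simplices (12): (12 of them)

so the chain groups are C_0 ≅ Z^7, C_1 ≅ Z^18, C_2 ≅ Z^12.

The boundary map ∂_1: C_1 → C_0 sends each edge [p,q] (with p < q) to q − p.
This gives a 7×18 integer matrix of rank 6; reducing to Smith normal form yields diagonal entries (1,1,1,1,1,1).

∂_2: C_2 → C_1 maps a triangle to the signed sum of its edges. For instance
  ∂[v_2,v_4,v_5] = [v_4,v_5] − [v_2,v_5] + [v_2,v_4],
  ∂[v_1,v_2,v_5] = [v_2,v_5] − [v_1,v_5] + [v_1,v_2].
This gives a 18×12 integer matrix of rank 12; reducing to Smith normal form yields diagonal entries (1,1,1,1,1,1,1,1,1,1,1,2).

Reading off H_k = ker ∂_k / im ∂_{k+1}:

  H_2: rank ker ∂_2 − rank ∂_3 = (12 − 12) − 0 = 0, and there is no ∂_3, so H_2 = 0.

(K is a triangulation of the real projective plane RP^2.)

H_2 ≅ 0.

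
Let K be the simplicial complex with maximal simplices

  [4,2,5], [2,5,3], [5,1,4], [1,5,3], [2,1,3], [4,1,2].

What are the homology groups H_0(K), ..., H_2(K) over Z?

H_0 ≅ Z,  H_1 = 0,  H_2 ≅ Z.

Take the total order 1 < 2 < 3 < 4 < 5 on the vertex set. Then K (dimension 2) consists of the simplices:

  0-simplices (5): [1], [2], [3], [4], [5]
  1-simplices (9): [1,2], [1,3], [1,4], [1,5], [2,3], [2,4], [2,5], [3,5], [4,5]
  2-simplices (6): [1,2,3], [1,2,4], [1,3,5], [1,4,5], [2,3,5], [2,4,5]

giving chain groups C_0 ≅ Z^5, C_1 ≅ Z^9, C_2 ≅ Z^6.

∂_1: C_1 → C_0 sends each edge [p,q] (with p < q) to q − p. For instance
  ∂[1,2] = [2] − [1].
This gives a 5×9 integer matrix of rank 4; reducing to Smith normal form yields diagonal entries (1,1,1,1).

The boundary map ∂_2: C_2 → C_1 maps a triangle to the signed sum of its edges. For instance
  ∂[1,2,3] = [2,3] − [1,3] + [1,2],
  ∂[1,2,4] = [2,4] − [1,4] + [1,2].
The 9×6 boundary matrix has rank 5 and Smith normal form diag(1,1,1,1,1).

Computing H_k = (kernel of ∂_k) / (image of ∂_{k+1}):

  H_0: rank C_0 − rank ∂_1 = 5 − 4 = 1, and the invariant factors of ∂_1 are all 1, so H_0 ≅ Z.
  H_1: rank ker ∂_1 − rank ∂_2 = (9 − 4) − 5 = 0, and the invariant factors of ∂_2 are all 1, so H_1 ≅ 0.
  H_2: rank ker ∂_2 − rank ∂_3 = (6 − 5) − 0 = 1, and there is no ∂_3, so H_2 ≅ Z.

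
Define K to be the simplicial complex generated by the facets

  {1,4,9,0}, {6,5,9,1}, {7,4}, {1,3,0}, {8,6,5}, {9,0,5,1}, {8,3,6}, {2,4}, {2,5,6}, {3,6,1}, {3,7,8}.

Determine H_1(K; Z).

H_1 ≅ Z^2.

We work with the vertex ordering 0 < 1 < 2 < 3 < 4 < 5 < 6 < 7 < 8 < 9. The simplices of K, each written with vertices in increasing order, are:

  0-simplices (10): [0], [1], [2], [3], [4], [5], [6], [7], [8], [9]
  1-simplices (24): (24 of them)
  2-simplices (16): [0,1,3], [0,1,4], [0,1,5], [0,1,9], [0,4,9], [0,5,9], [1,3,6], [1,4,9], [1,5,6], [1,5,9], [1,6,9], [2,5,6], [3,6,8], [3,7,8], [5,6,8], [5,6,9]
  3-simplices (3): [0,1,4,9], [0,1,5,9], [1,5,6,9]

giving chain groups C_0 ≅ Z^10, C_1 ≅ Z^24, C_2 ≅ Z^16, C_3 ≅ Z^3.

The boundary map ∂_1: C_1 → C_0 maps an edge to its endpoints' difference, ∂[p,q] = q − p.
The 10×24 boundary matrix has rank 9 and Smith normal form diag(1,1,1,1,1,1,1,1,1).

The boundary map ∂_2: C_2 → C_1 acts by ∂[p,q,r] = [q,r] − [p,r] + [p,q]. For instance
  ∂[2,5,6] = [5,6] − [2,6] + [2,5],
  ∂[0,4,9] = [4,9] − [0,9] + [0,4].
This gives a 24×16 integer matrix of rank 13; reducing to Smith normal form yields diagonal entries (1,1,1,1,1,1,1,1,1,1,1,1,1).

The boundary map ∂_3: C_3 → C_2 sends each 3-simplex σ to the alternating sum Σ_i (−1)^i (σ with its i-th vertex removed). For instance
  ∂[0,1,5,9] = [1,5,9] − [0,5,9] + [0,1,9] − [0,1,5],
  ∂[1,5,6,9] = [5,6,9] − [1,6,9] + [1,5,9] − [1,5,6].
The resulting 16×3 matrix has rank 3, and its Smith normal form has invariant factors (1,1,1).

Computing H_k = (kernel of ∂_k) / (image of ∂_{k+1}):

  H_1: rank ker ∂_1 − rank ∂_2 = (24 − 9) − 13 = 2, and the invariant factors of ∂_2 are all 1, so H_1 ≅ Z^2.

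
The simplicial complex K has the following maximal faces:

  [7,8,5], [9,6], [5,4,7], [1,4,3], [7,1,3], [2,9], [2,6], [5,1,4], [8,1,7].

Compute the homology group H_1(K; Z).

Fix the vertex order 1 < 2 < 3 < 4 < 5 < 6 < 7 < 8 < 9 and write every simplex with vertices in increasing order. Then dim K = 2 and the simplices of K are:

  0-simplices (9): [1], [2], [3], [4], [5], [6], [7], [8], [9]
  1-simplices (15): [1,3], [1,4], [1,5], [1,7], [1,8], [2,6], [2,9], [3,4], [3,7], [4,5], [4,7], [5,7], [5,8], [6,9], [7,8]
  2-simplices (6): [1,3,4], [1,3,7], [1,4,5], [1,7,8], [4,5,7], [5,7,8]

giving chain groups C_0 ≅ Z^9, C_1 ≅ Z^15, C_2 ≅ Z^6.

The boundary map ∂_1: C_1 → C_0 maps an edge to its endpoints' difference, ∂[p,q] = q − p. For instance
  ∂[5,8] = [8] − [5].
As a 9×15 matrix over Z this has rank 7, with invariant factors (1,1,1,1,1,1,1).

The boundary map ∂_2: C_2 → C_1 maps a triangle to the signed sum of its edges. For instance
  ∂[1,3,4] = [3,4] − [1,4] + [1,3],
  ∂[1,7,8] = [7,8] − [1,8] + [1,7].
The 15×6 boundary matrix has rank 6 and Smith normal form diag(1,1,1,1,1,1).

From H_k ≅ ker(∂_k) / im(∂_{k+1}) we obtain:

  H_1: rank ker ∂_1 − rank ∂_2 = (15 − 7) − 6 = 2, and the invariant factors of ∂_2 are all 1, so H_1 = Z^2.

H_1 ≅ Z^2.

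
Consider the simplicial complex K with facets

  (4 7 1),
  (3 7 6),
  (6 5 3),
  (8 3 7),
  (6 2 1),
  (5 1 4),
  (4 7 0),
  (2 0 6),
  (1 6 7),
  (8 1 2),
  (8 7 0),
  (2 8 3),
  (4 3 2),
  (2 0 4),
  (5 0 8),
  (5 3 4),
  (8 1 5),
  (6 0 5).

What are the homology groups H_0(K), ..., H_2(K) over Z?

K has 9 vertices, 27 edges, 18 triangles.
rank ∂_0 = 0, rank ∂_1 = 8 ⇒ b_0 = 9 − 0 − 8 = 1; all invariant factors of ∂_1 are 1 so no torsion. So H_0 ≅ Z.
rank ∂_1 = 8, rank ∂_2 = 17 ⇒ b_1 = 27 − 8 − 17 = 2; all invariant factors of ∂_2 are 1 so no torsion. So H_1 ≅ Z^2.
rank ∂_2 = 17, rank ∂_3 = 0 ⇒ b_2 = 18 − 17 − 0 = 1. So H_2 ≅ Z.

H_0 ≅ Z,  H_1 ≅ Z^2,  H_2 ≅ Z.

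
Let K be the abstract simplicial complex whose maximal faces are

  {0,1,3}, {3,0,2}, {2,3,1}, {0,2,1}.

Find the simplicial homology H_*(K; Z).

H_0 = Z,  H_1 = 0,  H_2 = Z.

Fix the vertex order 0 < 1 < 2 < 3 and write every simplex with vertices in increasing order. Then dim K = 2 and the simplices of K are:

  0-simplices (4): [0], [1], [2], [3]
  1-simplices (6): [0,1], [0,2], [0,3], [1,2], [1,3], [2,3]
  2-simplices (4): [0,1,2], [0,1,3], [0,2,3], [1,2,3]

so the chain groups are C_0 ≅ Z^4, C_1 ≅ Z^6, C_2 ≅ Z^4.

The boundary map ∂_1: C_1 → C_0 maps an edge to its endpoints' difference, ∂[p,q] = q − p.
The resulting 4×6 matrix has rank 3, and its Smith normal form has invariant factors (1,1,1).

The boundary map ∂_2: C_2 → C_1 acts by ∂[p,q,r] = [q,r] − [p,r] + [p,q]. For instance
  ∂[0,2,3] = [2,3] − [0,3] + [0,2],
  ∂[0,1,3] = [1,3] − [0,3] + [0,1].
This gives a 6×4 integer matrix of rank 3; reducing to Smith normal form yields diagonal entries (1,1,1).

Computing H_k = (kernel of ∂_k) / (image of ∂_{k+1}):

  H_0: rank C_0 − rank ∂_1 = 4 − 3 = 1, and the invariant factors of ∂_1 are all 1, so H_0 = Z.
  H_1: rank ker ∂_1 − rank ∂_2 = (6 − 3) − 3 = 0, and the invariant factors of ∂_2 are all 1, so H_1 = 0.
  H_2: rank ker ∂_2 − rank ∂_3 = (4 − 3) − 0 = 1, and there is no ∂_3, so H_2 = Z.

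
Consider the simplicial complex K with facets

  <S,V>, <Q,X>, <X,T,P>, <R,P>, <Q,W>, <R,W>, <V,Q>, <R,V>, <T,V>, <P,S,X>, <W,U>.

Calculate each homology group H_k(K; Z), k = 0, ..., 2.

Order the vertices as P < Q < R < S < T < U < V < W < X. Listing each simplex with vertices in this order, K has dimension 2 with simplices:

  0-simplices (9): P, Q, R, S, T, U, V, W, X
  1-simplices (14): PR, PS, PT, PX, QV, QW, QX, RV, RW, SV, SX, TV, TX, UW
  2-simplices (2): PSX, PTX

Hence C_0 ≅ Z^9, C_1 ≅ Z^14, C_2 ≅ Z^2.

∂_1: C_1 → C_0 maps an edge to its endpoints' difference, ∂[p,q] = q − p.
This gives a 9×14 integer matrix of rank 8; reducing to Smith normal form yields diagonal entries (1,1,1,1,1,1,1,1).

Boundary ∂_2: C_2 → C_1 maps a triangle to the signed sum of its edges. For instance
  ∂PTX = TX − PX + PT,
  ∂PSX = SX − PX + PS.
The resulting 14×2 matrix has rank 2, and its Smith normal form has invariant factors (1,1).

From H_k ≅ ker(∂_k) / im(∂_{k+1}) we obtain:

  H_0: rank C_0 − rank ∂_1 = 9 − 8 = 1, and the invariant factors of ∂_1 are all 1, so H_0 ≅ Z.
  H_1: rank ker ∂_1 − rank ∂_2 = (14 − 8) − 2 = 4, and the invariant factors of ∂_2 are all 1, so H_1 ≅ Z^4.
  H_2: rank ker ∂_2 − rank ∂_3 = (2 − 2) − 0 = 0, and there is no ∂_3, so H_2 ≅ 0.

As a check, the Euler characteristic is 9 − 14 + 2 = -3, which agrees with 1 − 4 + 0 = -3.

H_0 = Z,  H_1 = Z^4,  H_2 = 0.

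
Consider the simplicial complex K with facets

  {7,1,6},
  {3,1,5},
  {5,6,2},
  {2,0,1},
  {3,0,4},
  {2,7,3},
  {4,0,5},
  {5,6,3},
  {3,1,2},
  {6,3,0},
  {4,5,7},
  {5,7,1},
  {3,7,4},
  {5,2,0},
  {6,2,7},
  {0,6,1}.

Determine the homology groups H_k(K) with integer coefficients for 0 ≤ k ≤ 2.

Fix the vertex order 0 < 1 < 2 < 3 < 4 < 5 < 6 < 7 and write every simplex with vertices in increasing order. Then dim K = 2 and the simplices of K are:

  0-simplices (8): [0], [1], [2], [3], [4], [5], [6], [7]
  1-simplices (24): (24 of them)
  2-simplices (16): [0,1,2], [0,1,6], [0,2,5], [0,3,4], [0,3,6], [0,4,5], [1,2,3], [1,3,5], [1,5,7], [1,6,7], [2,3,7], [2,5,6], [2,6,7], [3,4,7], [3,5,6], [4,5,7]

Hence C_0 ≅ Z^8, C_1 ≅ Z^24, C_2 ≅ Z^16.

The boundary map ∂_1: C_1 → C_0 maps an edge to its endpoints' difference, ∂[p,q] = q − p.
As a 8×24 matrix over Z this has rank 7, with invariant factors (1,1,1,1,1,1,1).

Boundary ∂_2: C_2 → C_1 acts by ∂[p,q,r] = [q,r] − [p,r] + [p,q]. For instance
  ∂[1,3,5] = [3,5] − [1,5] + [1,3],
  ∂[3,5,6] = [5,6] − [3,6] + [3,5].
The resulting 24×16 matrix has rank 15, and its Smith normal form has invariant factors (1,1,1,1,1,1,1,1,1,1,1,1,1,1,1).

Computing H_k = (kernel of ∂_k) / (image of ∂_{k+1}):

  H_0: rank C_0 − rank ∂_1 = 8 − 7 = 1, and the invariant factors of ∂_1 are all 1, so H_0 = Z.
  H_1: rank ker ∂_1 − rank ∂_2 = (24 − 7) − 15 = 2, and the invariant factors of ∂_2 are all 1, so H_1 = Z^2.
  H_2: rank ker ∂_2 − rank ∂_3 = (16 − 15) − 0 = 1, and there is no ∂_3, so H_2 = Z.

H_0 ≅ Z,  H_1 ≅ Z^2,  H_2 ≅ Z.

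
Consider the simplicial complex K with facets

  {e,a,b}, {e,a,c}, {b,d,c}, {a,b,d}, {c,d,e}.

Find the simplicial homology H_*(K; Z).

We work with the vertex ordering a < b < c < d < e. The simplices of K, each written with vertices in increasing order, are:

  0-simplices (5): a, b, c, d, e
  1-simplices (10): ab, ac, ad, ae, bc, bd, be, cd, ce, de
  2-simplices (5): abd, abe, ace, bcd, cde

Hence C_0 ≅ Z^5, C_1 ≅ Z^10, C_2 ≅ Z^5.

The boundary map ∂_1: C_1 → C_0 is given by ∂[p,q] = [q] − [p]. For instance
  ∂be = e − b.
The 5×10 boundary matrix has rank 4 and Smith normal form diag(1,1,1,1).

Boundary ∂_2: C_2 → C_1 sends each 2-simplex [p,q,r] to [q,r] − [p,r] + [p,q]. For instance
  ∂ace = ce − ae + ac,
  ∂abe = be − ae + ab.
The resulting 10×5 matrix has rank 5, and its Smith normal form has invariant factors (1,1,1,1,1).

Computing H_k = (kernel of ∂_k) / (image of ∂_{k+1}):

  H_0: rank C_0 − rank ∂_1 = 5 − 4 = 1, and the invariant factors of ∂_1 are all 1, so H_0 ≅ Z.
  H_1: rank ker ∂_1 − rank ∂_2 = (10 − 4) − 5 = 1, and the invariant factors of ∂_2 are all 1, so H_1 ≅ Z.
  H_2: rank ker ∂_2 − rank ∂_3 = (5 − 5) − 0 = 0, and there is no ∂_3, so H_2 ≅ 0.

(K is a triangulation of the Möbius band.)

H_0 = Z,  H_1 = Z,  H_2 = 0.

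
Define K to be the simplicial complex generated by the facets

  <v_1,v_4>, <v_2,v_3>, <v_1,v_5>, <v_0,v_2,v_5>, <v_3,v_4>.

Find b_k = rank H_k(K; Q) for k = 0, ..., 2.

Fix the vertex order v_0 < v_1 < v_2 < v_3 < v_4 < v_5 and write every simplex with vertices in increasing order. Then dim K = 2 and the simplices of K are:

  0-simplices (6): [v_0], [v_1], [v_2], [v_3], [v_4], [v_5]
  1-simplices (7): [v_0,v_2], [v_0,v_5], [v_1,v_4], [v_1,v_5], [v_2,v_3], [v_2,v_5], [v_3,v_4]
  2-simplices (1): [v_0,v_2,v_5]

so the chain groups are C_0 ≅ Z^6, C_1 ≅ Z^7, C_2 ≅ Z^1.

Boundary ∂_1: C_1 → C_0 sends each edge [p,q] (with p < q) to q − p. For instance
  ∂[v_3,v_4] = [v_4] − [v_3].
As a 6×7 matrix over Z this has rank 5, with invariant factors (1,1,1,1,1).

Boundary ∂_2: C_2 → C_1 acts by ∂[p,q,r] = [q,r] − [p,r] + [p,q]. For instance
  ∂[v_0,v_2,v_5] = [v_2,v_5] − [v_0,v_5] + [v_0,v_2].
This gives a 7×1 integer matrix of rank 1; reducing to Smith normal form yields diagonal entries (1).

Computing H_k = (kernel of ∂_k) / (image of ∂_{k+1}):

  H_0: rank C_0 − rank ∂_1 = 6 − 5 = 1, and the invariant factors of ∂_1 are all 1, so H_0 ≅ Z.
  H_1: rank ker ∂_1 − rank ∂_2 = (7 − 5) − 1 = 1, and the invariant factors of ∂_2 are all 1, so H_1 ≅ Z.
  H_2: rank ker ∂_2 − rank ∂_3 = (1 − 1) − 0 = 0, and there is no ∂_3, so H_2 ≅ 0.

As a check, the Euler characteristic is 6 − 7 + 1 = 0, which agrees with 1 − 1 + 0 = 0.

Hence the Betti numbers are b_0 = 1, b_1 = 1, b_2 = 0.

b_0 = 1, b_1 = 1, b_2 = 0.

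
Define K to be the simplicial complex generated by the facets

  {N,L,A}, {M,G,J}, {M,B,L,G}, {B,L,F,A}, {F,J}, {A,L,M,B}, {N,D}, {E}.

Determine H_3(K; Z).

Take the total order A < B < D < E < F < G < J < L < M < N on the vertex set. Then K (dimension 3) consists of the simplices:

  0-simplices (10): A, B, D, E, F, G, J, L, M, N
  1-simplices (18): AB, AF, AL, AM, AN, BF, BG, BL, BM, DN, FJ, FL, GJ, GL, GM, JM, LM, LN
  2-simplices (12): ABF, ABL, ABM, AFL, ALM, ALN, BFL, BGL, BGM, BLM, GJM, GLM
  3-simplices (3): ABFL, ABLM, BGLM

giving chain groups C_0 ≅ Z^10, C_1 ≅ Z^18, C_2 ≅ Z^12, C_3 ≅ Z^3.

The boundary map ∂_1: C_1 → C_0 is given by ∂[p,q] = [q] − [p]. For instance
  ∂AB = B − A.
As a 10×18 matrix over Z this has rank 8, with invariant factors (1,1,1,1,1,1,1,1).

The boundary map ∂_2: C_2 → C_1 sends each 2-simplex [p,q,r] to [q,r] − [p,r] + [p,q]. For instance
  ∂GLM = LM − GM + GL,
  ∂BFL = FL − BL + BF.
The resulting 18×12 matrix has rank 9, and its Smith normal form has invariant factors (1,1,1,1,1,1,1,1,1).

The boundary map ∂_3: C_3 → C_2 sends each 3-simplex σ to the alternating sum Σ_i (−1)^i (σ with its i-th vertex removed). For instance
  ∂ABLM = BLM − ALM + ABM − ABL,
  ∂ABFL = BFL − AFL + ABL − ABF.
As a 12×3 matrix over Z this has rank 3, with invariant factors (1,1,1).

Computing H_k = (kernel of ∂_k) / (image of ∂_{k+1}):

  H_3: rank ker ∂_3 − rank ∂_4 = (3 − 3) − 0 = 0, and there is no ∂_4, so H_3 = 0.

H_3 = 0.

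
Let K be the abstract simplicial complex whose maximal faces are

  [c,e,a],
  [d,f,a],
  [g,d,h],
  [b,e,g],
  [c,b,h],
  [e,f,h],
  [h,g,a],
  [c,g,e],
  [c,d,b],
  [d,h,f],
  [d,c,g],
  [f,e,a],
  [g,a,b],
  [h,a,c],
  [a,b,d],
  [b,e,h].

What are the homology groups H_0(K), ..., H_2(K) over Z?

Order the vertices as a < b < c < d < e < f < g < h. Listing each simplex with vertices in this order, K has dimension 2 with simplices:

  0-simplices (8): a, b, c, d, e, f, g, h
  1-simplices (24): ab, ac, ad, ae, af, ag, ah, bc, bd, be, bg, bh, cd, ce, cg, ch, df, dg, dh, ef, eg, eh, fh, gh
  2-simplices (16): abd, abg, ace, ach, adf, aef, agh, bcd, bch, beg, beh, cdg, ceg, dfh, dgh, efh

giving chain groups C_0 ≅ Z^8, C_1 ≅ Z^24, C_2 ≅ Z^16.

Boundary ∂_1: C_1 → C_0 maps an edge to its endpoints' difference, ∂[p,q] = q − p.
The resulting 8×24 matrix has rank 7, and its Smith normal form has invariant factors (1,1,1,1,1,1,1).

The boundary map ∂_2: C_2 → C_1 sends each 2-simplex [p,q,r] to [q,r] − [p,r] + [p,q]. For instance
  ∂adf = df − af + ad,
  ∂efh = fh − eh + ef.
The 24×16 boundary matrix has rank 15 and Smith normal form diag(1,1,1,1,1,1,1,1,1,1,1,1,1,1,1).

Computing H_k = (kernel of ∂_k) / (image of ∂_{k+1}):

  H_0: rank C_0 − rank ∂_1 = 8 − 7 = 1, and the invariant factors of ∂_1 are all 1, so H_0 = Z.
  H_1: rank ker ∂_1 − rank ∂_2 = (24 − 7) − 15 = 2, and the invariant factors of ∂_2 are all 1, so H_1 = Z^2.
  H_2: rank ker ∂_2 − rank ∂_3 = (16 − 15) − 0 = 1, and there is no ∂_3, so H_2 = Z.

H_0 = Z,  H_1 = Z^2,  H_2 = Z.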